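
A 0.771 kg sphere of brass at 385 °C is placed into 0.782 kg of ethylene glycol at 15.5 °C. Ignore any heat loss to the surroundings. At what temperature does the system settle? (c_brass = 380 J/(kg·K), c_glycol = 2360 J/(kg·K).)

Conservation of energy gives ΣQ = 0:
0.771×380×(T − 385) + 0.782×2360×(T − 15.5) = 0
292.98(T − 385) + 1845.5(T − 15.5) = 0
2138.5 T = 141403
T = 141403 / 2138.5 = 66.1 °C

T_f ≈ 66.1 °C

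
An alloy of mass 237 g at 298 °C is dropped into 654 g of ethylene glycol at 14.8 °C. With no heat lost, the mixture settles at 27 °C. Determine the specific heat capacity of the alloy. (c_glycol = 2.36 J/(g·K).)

Conservation of energy gives ΣQ = 0:
237·c·(27 − 298) + 654·2.36·(27 − 14.8) = 0
-64227 c = -18830
c = -18830/-64227 ≈ 0.2932 J/(g·K)

c ≈ 0.293 J/(g·K)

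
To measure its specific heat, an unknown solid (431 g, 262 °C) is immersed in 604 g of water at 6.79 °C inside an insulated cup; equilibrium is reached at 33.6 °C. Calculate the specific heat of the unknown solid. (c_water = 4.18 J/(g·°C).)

c ≈ 0.688 J/(g·°C)

Heat lost by the unknown solid = heat gained by the water:
431×c×(262 − 33.6) = 604×4.18×(33.6 − 6.79)
98440 c = 67688  ⇒  c ≈ 0.6876 J/(g·°C)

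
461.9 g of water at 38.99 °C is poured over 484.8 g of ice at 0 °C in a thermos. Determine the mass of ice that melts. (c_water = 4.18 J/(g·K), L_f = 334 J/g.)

m_melted ≈ 225 g

Heat available from the water dropping to 0 °C: 461.9×4.18×38.99 = 75280 J.
Melting all 484.8 g of ice would need 484.8×334 = 161923 J.
Since 75280 < 161923 J, not all the ice melts; equilibrium is at 0 °C.
m_melted×334 = 75280  ⇒  m_melted ≈ 225.4 g.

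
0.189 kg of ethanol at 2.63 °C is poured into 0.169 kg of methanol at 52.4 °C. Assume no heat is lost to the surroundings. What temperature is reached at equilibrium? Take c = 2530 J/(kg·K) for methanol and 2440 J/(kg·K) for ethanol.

T_f = Σ m_i c_i T_i / Σ m_i c_i:
T_f = (427.57*52.4 + 461.16*2.63) / (427.57 + 461.16)
    = 23618 / 888.73 ≈ 26.57 °C

T_f ≈ 26.6 °C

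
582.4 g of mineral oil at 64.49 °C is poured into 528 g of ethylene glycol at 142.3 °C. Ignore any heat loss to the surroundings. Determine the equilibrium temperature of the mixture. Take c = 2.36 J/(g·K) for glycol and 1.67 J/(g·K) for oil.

T_f = Σ m_i c_i T_i / Σ m_i c_i:
T_f = (1246.1×142.3 + 972.61×64.49) / (1246.1 + 972.61)
    = 240041 / 2218.7 ≈ 108.19 °C

T_f ≈ 108.2 °C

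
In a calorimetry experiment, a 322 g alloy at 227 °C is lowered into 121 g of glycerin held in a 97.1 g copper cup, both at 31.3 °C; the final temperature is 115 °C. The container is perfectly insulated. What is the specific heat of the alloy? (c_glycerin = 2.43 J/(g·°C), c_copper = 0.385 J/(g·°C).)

c ≈ 0.769 J/(g·°C)

Conservation of energy gives ΣQ = 0:
322×c×(115 − 227) + 121×2.43×(115 − 31.3) + 97.1×0.385×(115 − 31.3) = 0
-36064 c = -27739
c = -27739/-36064 ≈ 0.7692 J/(g·°C)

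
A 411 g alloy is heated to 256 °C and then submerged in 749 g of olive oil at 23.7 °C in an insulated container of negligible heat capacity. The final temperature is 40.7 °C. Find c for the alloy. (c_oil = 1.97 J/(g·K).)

Heat gained plus heat lost sum to zero:
411·c·(40.7 − 256) + 749·1.97·(40.7 − 23.7) = 0
-88488 c = -25084
c = -25084/-88488 ≈ 0.2835 J/(g·K)

c ≈ 0.283 J/(g·K)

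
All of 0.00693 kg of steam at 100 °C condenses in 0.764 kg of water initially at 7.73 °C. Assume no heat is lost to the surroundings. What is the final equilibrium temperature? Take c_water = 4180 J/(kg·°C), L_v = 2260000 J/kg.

T_f ≈ 13.4 °C

Let T be the final temperature. ΣQ_i = 0:
steam→water at 100 °C releases m L_v = 0.00693·2260000 = 15662; condensed water 100 °C→T: 28.97(T − 100); original water: 3193.5(T − 7.73)
3222.5 T = 15662 + 2896.7 + 24686 = 43244
T ≈ 13.42 °C (< 100 °C, so full condensation is consistent).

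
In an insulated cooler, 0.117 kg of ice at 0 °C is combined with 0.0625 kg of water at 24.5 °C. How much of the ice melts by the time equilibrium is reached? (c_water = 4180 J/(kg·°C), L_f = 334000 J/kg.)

Heat available from the water dropping to 0 °C: 0.0625·4180·24.5 = 6400.6 J.
To melt every bit of ice: 0.117·334000 = 39078 J.
Since 6400.6 < 39078 J, not all the ice melts; equilibrium is at 0 °C.
Mass melted = 6400.6/334000 ≈ 0.01916 kg.

m_melted ≈ 0.0192 kg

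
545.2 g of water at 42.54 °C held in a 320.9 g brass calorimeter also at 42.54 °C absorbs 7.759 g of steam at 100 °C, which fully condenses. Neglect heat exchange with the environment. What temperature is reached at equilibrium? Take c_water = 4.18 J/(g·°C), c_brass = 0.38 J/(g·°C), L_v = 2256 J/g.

T_f ≈ 50.5 °C

Sum of m c ΔT and latent-heat terms is zero:
condense steam: −7.759·2256 = −17504
  condensate cools 100→T: 7.759·4.18·(T − 100) = 32.43(T − 100)
  water warms: 545.2·4.18·(T − 42.54) = 2278.9(T − 42.54)
  cup: 121.94(T − 42.54)
2433.3 T = 17504 + 3243.3 + 102133 = 122881
T ≈ 50.50 °C, under the boiling point, so the assumption holds.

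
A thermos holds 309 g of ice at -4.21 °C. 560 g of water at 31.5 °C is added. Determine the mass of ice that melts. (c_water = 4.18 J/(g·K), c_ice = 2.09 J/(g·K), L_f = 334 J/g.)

m_melted ≈ 213 g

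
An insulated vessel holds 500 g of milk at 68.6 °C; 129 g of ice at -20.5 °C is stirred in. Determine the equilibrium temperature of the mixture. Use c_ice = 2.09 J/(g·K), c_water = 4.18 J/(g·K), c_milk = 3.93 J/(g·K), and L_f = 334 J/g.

Let T be the final temperature. ΣQ_i = 0:
warm ice to 0 °C: 129×2.09×(0 − (-20.5)) = 5527; latent heat to melt: 129×334 = 43086; meltwater 0→T: 129×4.18×T = 539.22 T; milk cools: 500×3.93×(T − 68.6) = 1965(T − 68.6)
2504.2 T = 134799 − 48613 = 86186
T ≈ 34.42 °C. Since T > 0 °C, the all-ice-melts assumption holds.

T_f ≈ 34.4 °C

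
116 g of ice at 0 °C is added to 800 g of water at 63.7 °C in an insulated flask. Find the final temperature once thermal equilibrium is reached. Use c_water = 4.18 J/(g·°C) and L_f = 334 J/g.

Energy conservation, ΣQ = 0:
fusion: m_ice L_f = 116·334 = 38744; meltwater 0→T: 116·4.18·T = 484.88 T; water: 3344(T − 63.7)
3828.9 T = 213013 − 38744 = 174269
T ≈ 45.51 °C (positive, so assuming full melt was valid).

T_f ≈ 45.5 °C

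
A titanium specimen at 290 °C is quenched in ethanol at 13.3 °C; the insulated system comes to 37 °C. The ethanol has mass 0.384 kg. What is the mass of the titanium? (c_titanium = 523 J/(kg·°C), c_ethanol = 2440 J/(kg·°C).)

Heat lost by the titanium = heat gained by the ethanol:
m·523·(290 − 37) = 0.384·2440·(37 − 13.3)
132319 m = 22206  ⇒  m ≈ 0.1678 kg

m ≈ 0.168 kg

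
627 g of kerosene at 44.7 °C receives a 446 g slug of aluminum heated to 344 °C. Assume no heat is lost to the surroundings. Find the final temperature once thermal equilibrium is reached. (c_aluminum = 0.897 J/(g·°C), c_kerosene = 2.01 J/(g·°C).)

T_f ≈ 116.8 °C

T_f is the heat-capacity-weighted average of the initial temperatures:
T_f = (400.06×344 + 1260.3×44.7) / (400.06 + 1260.3)
    = 193955 / 1660.3 ≈ 116.82 °C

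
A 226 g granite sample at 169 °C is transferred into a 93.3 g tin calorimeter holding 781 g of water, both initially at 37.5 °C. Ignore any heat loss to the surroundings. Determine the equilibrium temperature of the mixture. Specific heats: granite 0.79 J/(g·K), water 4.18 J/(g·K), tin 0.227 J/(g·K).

T_f ≈ 44.3 °C

Conservation of energy gives ΣQ = 0:
226·0.79·(T − 169) + 781·4.18·(T − 37.5) + 93.3·0.227·(T − 37.5) = 0
178.54(T − 169) + 3264.6(T − 37.5) + 21.18(T − 37.5) = 0
3464.3 T = 153389
T = 153389 / 3464.3 = 44.3 °C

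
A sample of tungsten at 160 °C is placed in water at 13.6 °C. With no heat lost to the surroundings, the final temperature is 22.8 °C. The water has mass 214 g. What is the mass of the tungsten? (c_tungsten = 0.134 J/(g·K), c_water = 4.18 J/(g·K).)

m ≈ 448 g

Energy conservation, ΣQ = 0:
m·0.134·(22.8 − 160) + 214·4.18·(22.8 − 13.6) = 0
-18.38 m = -8229.6
m = -8229.6/-18.38 ≈ 447.6 g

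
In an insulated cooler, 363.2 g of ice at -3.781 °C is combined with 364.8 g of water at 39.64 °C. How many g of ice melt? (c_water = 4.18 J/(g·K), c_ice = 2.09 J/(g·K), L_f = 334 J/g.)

Water can give up m c ΔT = 364.8·4.18·39.64 = 60446 J before reaching 0 °C.
Of that, 363.2·2.09·3.781 = 2870.1 J goes to bring the ice to 0 °C, leaving 57575 J.
Fully melting the ice requires m_ice L_f = 363.2·334 = 121309 J.
57575 J < 121309 J, so only part of the ice melts and the system sits at 0 °C.
Mass melted = 57575/334 ≈ 172.4 g.

m_melted ≈ 172 g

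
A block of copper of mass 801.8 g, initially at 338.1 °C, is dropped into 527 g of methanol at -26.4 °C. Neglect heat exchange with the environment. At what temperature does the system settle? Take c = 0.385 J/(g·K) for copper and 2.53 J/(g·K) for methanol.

T_f ≈ 42.1 °C

T_f is the heat-capacity-weighted average of the initial temperatures:
T_f = (308.69·338.1 + 1333.3·(-26.4)) / (308.69 + 1333.3)
    = 69170 / 1642 ≈ 42.13 °C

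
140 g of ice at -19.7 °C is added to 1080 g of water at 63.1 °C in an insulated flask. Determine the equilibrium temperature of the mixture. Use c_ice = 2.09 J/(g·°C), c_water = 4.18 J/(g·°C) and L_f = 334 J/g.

Net heat exchanged in the isolated system is zero:
ice -19.7→0 °C: 140·2.09·19.7 = 5764.2
  melt ice: 140·334 = 46760
  meltwater 0→T: 140·4.18·T = 585.2 T
  water: 4514.4(T − 63.1)
5099.6 T = 284859 − 52524 = 232334
T ≈ 45.56 °C — above 0 °C, consistent with complete melting.

T_f ≈ 45.6 °C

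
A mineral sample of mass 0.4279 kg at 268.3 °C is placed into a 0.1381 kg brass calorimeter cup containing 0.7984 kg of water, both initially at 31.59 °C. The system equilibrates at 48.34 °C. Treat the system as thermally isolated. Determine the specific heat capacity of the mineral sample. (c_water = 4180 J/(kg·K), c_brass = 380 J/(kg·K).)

Setting the total heat transfer to zero:
0.4279·c·(48.34 − 268.3) + 0.7984·4180·(48.34 − 31.59) + 0.1381·380·(48.34 − 31.59) = 0
-94.12 c = -56779
c = -56779/-94.12 ≈ 603.3 J/(kg·K)

c ≈ 603 J/(kg·K)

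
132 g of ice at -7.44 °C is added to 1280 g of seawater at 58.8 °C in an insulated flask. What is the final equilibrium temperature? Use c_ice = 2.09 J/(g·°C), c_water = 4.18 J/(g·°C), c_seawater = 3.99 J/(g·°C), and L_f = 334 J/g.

T_f ≈ 44.9 °C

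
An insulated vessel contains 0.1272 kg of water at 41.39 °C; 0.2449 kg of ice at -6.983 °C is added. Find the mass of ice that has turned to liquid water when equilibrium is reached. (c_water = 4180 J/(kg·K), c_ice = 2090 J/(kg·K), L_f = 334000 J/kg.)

m_melted ≈ 0.0552 kg

Water can give up m c ΔT = 0.1272×4180×41.39 = 22007 J before reaching 0 °C.
Warming the ice to 0 °C takes 0.2449×2090×6.983 = 3574.2 J, leaving 18433 J for melting.
Fully melting the ice requires m_ice L_f = 0.2449×334000 = 81797 J.
Since 18433 < 81797 J, not all the ice melts; equilibrium is at 0 °C.
m_melt = 18433 / L_f = 0.05519 kg.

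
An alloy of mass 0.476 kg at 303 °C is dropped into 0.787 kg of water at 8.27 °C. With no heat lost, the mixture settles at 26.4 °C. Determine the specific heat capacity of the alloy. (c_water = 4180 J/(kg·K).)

Conservation of energy gives ΣQ = 0:
0.476·c·(26.4 − 303) + 0.787·4180·(26.4 − 8.27) = 0
-131.66 c = -59642
c = -59642/-131.66 ≈ 453 J/(kg·K)

c ≈ 453 J/(kg·K)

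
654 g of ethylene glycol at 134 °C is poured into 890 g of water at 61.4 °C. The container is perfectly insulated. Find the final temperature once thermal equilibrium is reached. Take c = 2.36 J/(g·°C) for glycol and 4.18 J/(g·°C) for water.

T_f ≈ 82.7 °C

With ΣQ=0 the equilibrium temperature is the m·c-weighted mean:
T_f = (1543.4×134 + 3720.2×61.4) / (1543.4 + 3720.2)
    = 435241 / 5263.6 ≈ 82.69 °C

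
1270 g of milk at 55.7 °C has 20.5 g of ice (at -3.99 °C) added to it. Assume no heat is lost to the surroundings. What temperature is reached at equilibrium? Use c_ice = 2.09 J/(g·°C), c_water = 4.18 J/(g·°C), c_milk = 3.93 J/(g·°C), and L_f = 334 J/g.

Heat gained plus heat lost sum to zero:
ice -3.99→0 °C: 20.5·2.09·3.99 = 170.95; latent heat to melt: 20.5·334 = 6847; warm the meltwater: 85.69 T; milk: 4991.1(T − 55.7)
5076.8 T = 278004 − 7018 = 270986
T ≈ 53.38 °C. Since T > 0 °C, the all-ice-melts assumption holds.

T_f ≈ 53.4 °C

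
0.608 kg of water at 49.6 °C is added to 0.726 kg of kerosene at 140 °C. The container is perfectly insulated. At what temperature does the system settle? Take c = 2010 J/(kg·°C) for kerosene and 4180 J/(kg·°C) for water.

T_f ≈ 82.6 °C

|Q_kerosene| = |Q_water|:
0.726·2010·(140 − T) = 0.608·4180·(T − 49.6)
1459.3(140 − T) = 2541.4(T − 49.6)
4000.7 T = 330352  ⇒  T ≈ 82.57 °C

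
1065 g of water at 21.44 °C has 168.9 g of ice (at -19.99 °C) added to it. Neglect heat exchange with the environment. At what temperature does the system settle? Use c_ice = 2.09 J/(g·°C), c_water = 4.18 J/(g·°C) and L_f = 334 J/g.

T_f ≈ 6.2 °C

Net heat exchanged in the isolated system is zero:
warm ice to 0 °C: 168.9×2.09×(0 − (-19.99)) = 7056.5
  melt ice: 168.9×334 = 56413
  meltwater 0→T: 168.9×4.18×T = 706 T
  water: 4451.7(T − 21.44)
5157.7 T = 95444 − 63469 = 31975
T ≈ 6.20 °C — above 0 °C, consistent with complete melting.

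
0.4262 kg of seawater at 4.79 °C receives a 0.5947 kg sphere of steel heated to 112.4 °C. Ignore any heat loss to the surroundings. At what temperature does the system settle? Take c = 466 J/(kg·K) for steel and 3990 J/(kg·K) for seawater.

Let T be the final temperature. ΣQ_i = 0:
0.5947×466×(T − 112.4) + 0.4262×3990×(T − 4.79) = 0
277.13(T − 112.4) + 1700.5(T − 4.79) = 0
(277.13 + 1700.5) T = 277.13×112.4 + 1700.5×4.79
T = 39295 / 1977.7 = 19.9 °C

T_f ≈ 19.9 °C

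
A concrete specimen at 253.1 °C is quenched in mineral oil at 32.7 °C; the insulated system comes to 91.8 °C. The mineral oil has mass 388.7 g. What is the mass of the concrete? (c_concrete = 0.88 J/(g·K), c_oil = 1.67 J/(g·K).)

m ≈ 270 g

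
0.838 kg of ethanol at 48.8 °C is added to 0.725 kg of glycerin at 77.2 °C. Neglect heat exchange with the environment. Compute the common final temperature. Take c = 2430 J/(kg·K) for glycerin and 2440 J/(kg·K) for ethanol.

T_f ≈ 61.9 °C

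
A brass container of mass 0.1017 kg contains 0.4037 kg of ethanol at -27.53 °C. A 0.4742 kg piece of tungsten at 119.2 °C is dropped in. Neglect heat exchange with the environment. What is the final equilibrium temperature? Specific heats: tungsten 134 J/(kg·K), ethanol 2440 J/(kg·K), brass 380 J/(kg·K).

T_f ≈ -19.0 °C

Taking heat into each body as positive, Σ m c ΔT = 0:
0.4742·134·(T − 119.2) + 0.4037·2440·(T − (-27.53)) + 0.1017·380·(T − (-27.53)) = 0
(63.54 + 985.03 + 38.65) T = 63.54·119.2 + 985.03·(-27.53) + 38.65·(-27.53)
T = -20607 / 1087.2 = -19 °C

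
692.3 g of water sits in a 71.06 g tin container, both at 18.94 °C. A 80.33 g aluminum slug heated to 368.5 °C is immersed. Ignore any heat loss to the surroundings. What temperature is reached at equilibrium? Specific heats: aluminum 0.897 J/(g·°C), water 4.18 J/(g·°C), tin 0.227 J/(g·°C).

T_f ≈ 27.4 °C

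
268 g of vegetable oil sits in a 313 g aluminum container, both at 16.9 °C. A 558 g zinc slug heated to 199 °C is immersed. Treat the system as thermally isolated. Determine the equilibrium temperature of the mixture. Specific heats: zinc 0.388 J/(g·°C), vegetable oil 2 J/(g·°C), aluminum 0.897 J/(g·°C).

Conservation of energy gives ΣQ = 0:
558×0.388×(T − 199) + 268×2×(T − 16.9) + 313×0.897×(T − 16.9) = 0
1033.3 T = 56888
T ≈ 55.06 °C

T_f ≈ 55.1 °C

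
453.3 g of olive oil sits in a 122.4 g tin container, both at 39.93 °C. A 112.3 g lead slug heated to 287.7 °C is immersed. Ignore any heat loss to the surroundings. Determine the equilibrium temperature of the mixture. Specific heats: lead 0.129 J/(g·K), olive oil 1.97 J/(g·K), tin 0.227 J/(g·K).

Taking heat into each body as positive, Σ m c ΔT = 0:
112.3*0.129*(T − 287.7) + 453.3*1.97*(T − 39.93) + 122.4*0.227*(T − 39.93) = 0
14.49(T − 287.7) + 893(T − 39.93) + 27.78(T − 39.93) = 0
935.27 T = 40935
T = 40935 / 935.27 = 43.8 °C

T_f ≈ 43.8 °C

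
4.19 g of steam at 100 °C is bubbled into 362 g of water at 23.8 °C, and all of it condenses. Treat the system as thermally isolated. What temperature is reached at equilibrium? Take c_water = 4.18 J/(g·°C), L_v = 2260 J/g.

T_f ≈ 30.9 °C

Setting the total heat transfer to zero:
condense steam: −4.19·2260 = −9469.4
  condensate cools 100→T: 4.19·4.18·(T − 100) = 17.51(T − 100)
  original water: 1513.2(T − 23.8)
1530.7 T = 9469.4 + 1751.4 + 36013 = 47234
T ≈ 30.86 °C (< 100 °C, so full condensation is consistent).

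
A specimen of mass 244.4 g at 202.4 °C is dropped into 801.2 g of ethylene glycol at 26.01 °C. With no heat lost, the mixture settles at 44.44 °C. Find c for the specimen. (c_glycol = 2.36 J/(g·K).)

c ≈ 0.903 J/(g·K)

m_s c (T_s − T_f) = m_glycol c_glycol (T_f − T_0):
244.4·c·(202.4 − 44.44) = 801.2·2.36·(44.44 − 26.01)
38605 c = 34848  ⇒  c ≈ 0.9027 J/(g·K)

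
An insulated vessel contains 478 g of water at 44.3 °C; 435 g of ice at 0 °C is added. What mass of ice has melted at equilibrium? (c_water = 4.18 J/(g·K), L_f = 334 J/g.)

m_melted ≈ 265 g

Water can give up m c ΔT = 478×4.18×44.3 = 88513 J before reaching 0 °C.
To melt every bit of ice: 435×334 = 145290 J.
That's not enough to melt it all — equilibrium is at 0 °C with ice remaining.
m_melted×334 = 88513  ⇒  m_melted ≈ 265 g.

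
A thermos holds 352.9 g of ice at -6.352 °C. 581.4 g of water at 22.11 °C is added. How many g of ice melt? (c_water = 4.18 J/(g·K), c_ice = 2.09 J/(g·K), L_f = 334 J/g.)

m_melted ≈ 147 g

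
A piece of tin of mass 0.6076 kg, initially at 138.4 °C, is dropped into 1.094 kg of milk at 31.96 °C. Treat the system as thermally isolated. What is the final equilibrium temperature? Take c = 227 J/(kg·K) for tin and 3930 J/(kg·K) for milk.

T_f ≈ 35.3 °C

Set heat shed by the hot body equal to heat absorbed by the cold body:
0.6076*227*(138.4 − T) = 1.094*3930*(T − 31.96)
137.93(138.4 − T) = 4299.4(T − 31.96)
4437.3 T = 156498  ⇒  T ≈ 35.27 °C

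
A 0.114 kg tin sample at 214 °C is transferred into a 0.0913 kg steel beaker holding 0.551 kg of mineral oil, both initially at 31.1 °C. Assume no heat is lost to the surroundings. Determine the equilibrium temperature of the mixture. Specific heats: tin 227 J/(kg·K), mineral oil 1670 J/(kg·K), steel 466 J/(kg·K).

T_f = Σ m_i c_i T_i / Σ m_i c_i:
T_f = (25.88*214 + 920.17*31.1 + 42.55*31.1) / (25.88 + 920.17 + 42.55)
    = 35478 / 988.59 ≈ 35.89 °C

T_f ≈ 35.9 °C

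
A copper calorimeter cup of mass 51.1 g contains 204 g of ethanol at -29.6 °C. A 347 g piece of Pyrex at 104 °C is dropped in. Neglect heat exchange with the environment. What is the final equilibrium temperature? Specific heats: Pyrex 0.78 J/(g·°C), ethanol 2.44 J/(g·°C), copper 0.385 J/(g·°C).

T_f = Σ m_i c_i T_i / Σ m_i c_i:
T_f = (270.66·104 + 497.76·(-29.6) + 19.67·(-29.6)) / (270.66 + 497.76 + 19.67)
    = 12833 / 788.09 ≈ 16.28 °C

T_f ≈ 16.3 °C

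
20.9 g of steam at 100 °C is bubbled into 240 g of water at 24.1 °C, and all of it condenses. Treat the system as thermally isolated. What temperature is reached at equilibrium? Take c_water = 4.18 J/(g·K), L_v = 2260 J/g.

Energy balance with sensible and latent terms:
steam→water at 100 °C releases m L_v = 20.9·2260 = 47234; condensate cools 100→T: 20.9·4.18·(T − 100) = 87.36(T − 100); water warms: 240·4.18·(T − 24.1) = 1003.2(T − 24.1)
1090.6 T = 47234 + 8736.2 + 24177 = 80147
T ≈ 73.49 °C, under the boiling point, so the assumption holds.

T_f ≈ 73.5 °C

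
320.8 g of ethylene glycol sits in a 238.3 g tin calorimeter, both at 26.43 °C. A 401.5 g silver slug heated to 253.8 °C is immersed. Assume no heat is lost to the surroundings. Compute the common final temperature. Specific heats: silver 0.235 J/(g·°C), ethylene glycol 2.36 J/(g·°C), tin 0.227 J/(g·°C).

T_f is the heat-capacity-weighted average of the initial temperatures:
T_f = (94.35×253.8 + 757.09×26.43 + 54.09×26.43) / (94.35 + 757.09 + 54.09)
    = 45386 / 905.53 ≈ 50.12 °C

T_f ≈ 50.1 °C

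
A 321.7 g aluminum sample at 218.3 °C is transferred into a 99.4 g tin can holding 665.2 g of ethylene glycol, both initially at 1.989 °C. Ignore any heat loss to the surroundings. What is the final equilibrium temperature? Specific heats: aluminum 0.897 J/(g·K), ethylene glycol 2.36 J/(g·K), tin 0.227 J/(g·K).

Let T be the final temperature. ΣQ_i = 0:
321.7*0.897*(T − 218.3) + 665.2*2.36*(T − 1.989) + 99.4*0.227*(T − 1.989) = 0
288.56(T − 218.3) + 1569.9(T − 1.989) + 22.56(T − 1.989) = 0
(288.56 + 1569.9 + 22.56) T = 288.56*218.3 + 1569.9*1.989 + 22.56*1.989
T ≈ 35.17 °C

T_f ≈ 35.2 °C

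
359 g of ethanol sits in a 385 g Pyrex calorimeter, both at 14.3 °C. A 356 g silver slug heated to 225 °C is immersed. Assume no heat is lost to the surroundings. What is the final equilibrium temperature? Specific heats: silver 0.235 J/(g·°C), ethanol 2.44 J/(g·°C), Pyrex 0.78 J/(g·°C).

Energy conservation, ΣQ = 0:
356*0.235*(T − 225) + 359*2.44*(T − 14.3) + 385*0.78*(T − 14.3) = 0
(83.66 + 875.96 + 300.3) T = 83.66*225 + 875.96*14.3 + 300.3*14.3
T = 35644 / 1259.9 = 28.3 °C

T_f ≈ 28.3 °C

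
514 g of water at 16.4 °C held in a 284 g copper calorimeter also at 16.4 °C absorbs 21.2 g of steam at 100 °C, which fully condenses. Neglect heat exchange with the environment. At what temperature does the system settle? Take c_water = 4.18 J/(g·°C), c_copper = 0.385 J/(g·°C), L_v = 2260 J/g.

T_f ≈ 40.0 °C

Sum of m c ΔT and latent-heat terms is zero:
steam→water at 100 °C releases m L_v = 21.2·2260 = 47912; condensed water 100 °C→T: 88.62(T − 100); original water: 2148.5(T − 16.4); cup: 109.34(T − 16.4)
2346.5 T = 47912 + 8861.6 + 37029 = 93803
T ≈ 39.98 °C — below 100 °C, confirming all the steam condensed.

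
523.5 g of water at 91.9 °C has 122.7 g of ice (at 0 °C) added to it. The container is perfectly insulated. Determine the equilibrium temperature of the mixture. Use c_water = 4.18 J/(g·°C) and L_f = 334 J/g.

Energy conservation, ΣQ = 0:
latent heat to melt: 122.7·334 = 40982
  meltwater 0→T: 122.7·4.18·T = 512.89 T
  water: 2188.2(T − 91.9)
2701.1 T = 201098 − 40982 = 160117
T ≈ 59.28 °C. Since T > 0 °C, the all-ice-melts assumption holds.

T_f ≈ 59.3 °C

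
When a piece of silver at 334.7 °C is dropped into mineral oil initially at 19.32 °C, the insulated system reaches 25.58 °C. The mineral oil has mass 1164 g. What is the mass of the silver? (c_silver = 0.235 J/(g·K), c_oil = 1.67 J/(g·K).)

Heat gained plus heat lost sum to zero:
m×0.235×(25.58 − 334.7) + 1164×1.67×(25.58 − 19.32) = 0
-72.64 m = -12169
m = -12169/-72.64 ≈ 167.5 g

m ≈ 168 g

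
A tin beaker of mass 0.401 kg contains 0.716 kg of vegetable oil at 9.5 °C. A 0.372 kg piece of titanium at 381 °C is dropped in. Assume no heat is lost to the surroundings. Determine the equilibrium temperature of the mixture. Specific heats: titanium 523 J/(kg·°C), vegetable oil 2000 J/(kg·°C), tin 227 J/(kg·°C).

Let T be the final temperature. ΣQ_i = 0:
0.372*523*(T − 381) + 0.716*2000*(T − 9.5) + 0.401*227*(T − 9.5) = 0
1717.6 T = 88595
T = 88595 / 1717.6 = 51.6 °C

T_f ≈ 51.6 °C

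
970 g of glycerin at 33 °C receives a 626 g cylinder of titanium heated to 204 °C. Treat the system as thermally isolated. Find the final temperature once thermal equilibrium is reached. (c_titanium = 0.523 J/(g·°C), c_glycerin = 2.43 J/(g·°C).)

T_f ≈ 53.9 °C

Conservation of energy gives ΣQ = 0:
626·0.523·(T − 204) + 970·2.43·(T − 33) = 0
327.4(T − 204) + 2357.1(T − 33) = 0
2684.5 T = 144573
T = 144573/2684.5 ≈ 53.85 °C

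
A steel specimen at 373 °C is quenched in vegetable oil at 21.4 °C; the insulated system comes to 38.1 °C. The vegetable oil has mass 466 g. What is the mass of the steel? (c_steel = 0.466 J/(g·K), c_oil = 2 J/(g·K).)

m ≈ 99.7 g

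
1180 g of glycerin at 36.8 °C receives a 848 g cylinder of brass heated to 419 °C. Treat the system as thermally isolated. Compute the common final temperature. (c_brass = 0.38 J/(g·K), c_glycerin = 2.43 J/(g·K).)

T_f ≈ 75.4 °C

Net heat exchanged in the isolated system is zero:
848×0.38×(T − 419) + 1180×2.43×(T − 36.8) = 0
322.24(T − 419) + 2867.4(T − 36.8) = 0
3189.6 T = 240539
T = 240539/3189.6 ≈ 75.41 °C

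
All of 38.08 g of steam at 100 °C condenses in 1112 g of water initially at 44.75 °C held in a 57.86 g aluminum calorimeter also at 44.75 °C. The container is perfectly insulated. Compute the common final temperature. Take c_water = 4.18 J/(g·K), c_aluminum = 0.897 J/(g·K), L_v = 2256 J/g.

Net heat exchanged in the isolated system is zero:
latent heat released on condensation: 38.08·2256 = 85908
  condensed water 100 °C→T: 159.17(T − 100)
  original water: 4648.2(T − 44.75)
  cup: 51.9(T − 44.75)
4859.2 T = 85908 + 15917 + 210328 = 312154
T ≈ 64.24 °C (< 100 °C, so full condensation is consistent).

T_f ≈ 64.2 °C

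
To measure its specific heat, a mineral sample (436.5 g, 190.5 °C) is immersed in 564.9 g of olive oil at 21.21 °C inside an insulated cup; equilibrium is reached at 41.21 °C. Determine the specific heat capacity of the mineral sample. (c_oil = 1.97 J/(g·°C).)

c ≈ 0.342 J/(g·°C)

Heat gained plus heat lost sum to zero:
436.5×c×(41.21 − 190.5) + 564.9×1.97×(41.21 − 21.21) = 0
-65165 c = -22257
c = -22257/-65165 ≈ 0.3415 J/(g·°C)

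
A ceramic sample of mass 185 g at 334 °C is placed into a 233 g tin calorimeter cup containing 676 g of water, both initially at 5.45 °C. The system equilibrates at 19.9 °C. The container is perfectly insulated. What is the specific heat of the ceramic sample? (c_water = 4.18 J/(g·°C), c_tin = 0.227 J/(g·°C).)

Taking heat into each body as positive, Σ m c ΔT = 0:
185×c×(19.9 − 334) + 676×4.18×(19.9 − 5.45) + 233×0.227×(19.9 − 5.45) = 0
-58109 c = -41595
c = -41595/-58109 ≈ 0.7158 J/(g·°C)

c ≈ 0.716 J/(g·°C)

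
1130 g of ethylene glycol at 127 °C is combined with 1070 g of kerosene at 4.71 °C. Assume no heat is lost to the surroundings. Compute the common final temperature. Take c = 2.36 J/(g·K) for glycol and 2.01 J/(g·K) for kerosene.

With ΣQ=0 the equilibrium temperature is the m·c-weighted mean:
T_f = (2666.8×127 + 2150.7×4.71) / (2666.8 + 2150.7)
    = 348813 / 4817.5 ≈ 72.41 °C

T_f ≈ 72.4 °C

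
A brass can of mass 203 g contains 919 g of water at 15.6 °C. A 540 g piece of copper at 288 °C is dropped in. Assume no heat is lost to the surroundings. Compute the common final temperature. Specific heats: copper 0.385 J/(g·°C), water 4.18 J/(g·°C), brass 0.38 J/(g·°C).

Energy conservation, ΣQ = 0:
540·0.385·(T − 288) + 919·4.18·(T − 15.6) + 203·0.38·(T − 15.6) = 0
207.9(T − 288) + 3841.4(T − 15.6) + 77.14(T − 15.6) = 0
(207.9 + 3841.4 + 77.14) T = 207.9·288 + 3841.4·15.6 + 77.14·15.6
T = 121005 / 4126.5 = 29.3 °C

T_f ≈ 29.3 °C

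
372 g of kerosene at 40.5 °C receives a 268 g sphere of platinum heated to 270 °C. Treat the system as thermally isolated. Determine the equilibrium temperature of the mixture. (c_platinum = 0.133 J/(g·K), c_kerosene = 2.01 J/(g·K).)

T_f ≈ 50.9 °C

|Q_platinum| = |Q_kerosene|:
268×0.133×(270 − T) = 372×2.01×(T − 40.5)
35.64(270 − T) = 747.72(T − 40.5)
783.36 T = 39907  ⇒  T ≈ 50.94 °C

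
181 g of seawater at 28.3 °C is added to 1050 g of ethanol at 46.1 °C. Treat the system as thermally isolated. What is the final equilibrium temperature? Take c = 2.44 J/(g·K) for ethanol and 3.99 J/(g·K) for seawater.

Energy conservation, ΣQ = 0:
1050*2.44*(T − 46.1) + 181*3.99*(T − 28.3) = 0
2562(T − 46.1) + 722.19(T − 28.3) = 0
3284.2 T = 138546
T ≈ 42.19 °C

T_f ≈ 42.2 °C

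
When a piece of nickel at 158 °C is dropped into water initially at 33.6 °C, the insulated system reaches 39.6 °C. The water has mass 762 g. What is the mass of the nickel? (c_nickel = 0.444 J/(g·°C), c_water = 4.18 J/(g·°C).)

m ≈ 364 g

Let T be the final temperature. ΣQ_i = 0:
m·0.444·(39.6 − 158) + 762·4.18·(39.6 − 33.6) = 0
-52.57 m = -19111
m = -19111/-52.57 ≈ 363.5 g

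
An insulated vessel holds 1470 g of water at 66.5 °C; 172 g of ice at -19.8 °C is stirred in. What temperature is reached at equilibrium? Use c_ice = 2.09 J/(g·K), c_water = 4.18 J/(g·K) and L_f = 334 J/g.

T_f ≈ 50.1 °C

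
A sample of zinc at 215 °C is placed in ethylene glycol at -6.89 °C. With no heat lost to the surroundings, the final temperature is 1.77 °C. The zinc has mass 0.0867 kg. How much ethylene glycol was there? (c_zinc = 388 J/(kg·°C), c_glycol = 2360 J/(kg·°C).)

m ≈ 0.351 kg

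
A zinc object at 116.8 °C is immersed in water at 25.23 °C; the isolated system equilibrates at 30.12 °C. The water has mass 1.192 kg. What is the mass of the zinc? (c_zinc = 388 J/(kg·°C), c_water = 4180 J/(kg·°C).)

|Q_zinc| = |Q_water|:
m·388·(116.8 − 30.12) = 1.192·4180·(30.12 − 25.23)
33632 m = 24365  ⇒  m ≈ 0.7245 kg

m ≈ 0.724 kg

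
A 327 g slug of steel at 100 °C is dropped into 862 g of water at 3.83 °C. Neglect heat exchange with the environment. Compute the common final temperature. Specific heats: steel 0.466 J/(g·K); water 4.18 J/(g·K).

T_f ≈ 7.7 °C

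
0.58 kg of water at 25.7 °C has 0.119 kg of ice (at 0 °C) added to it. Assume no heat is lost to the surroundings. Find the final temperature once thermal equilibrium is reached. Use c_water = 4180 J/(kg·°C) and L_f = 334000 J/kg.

Energy balance with sensible and latent terms:
melt ice: 0.119×334000 = 39746; meltwater 0→T: 0.119×4180×T = 497.42 T; water: 2424.4(T − 25.7)
2921.8 T = 62307 − 39746 = 22561
T ≈ 7.72 °C. Since T > 0 °C, the all-ice-melts assumption holds.

T_f ≈ 7.7 °C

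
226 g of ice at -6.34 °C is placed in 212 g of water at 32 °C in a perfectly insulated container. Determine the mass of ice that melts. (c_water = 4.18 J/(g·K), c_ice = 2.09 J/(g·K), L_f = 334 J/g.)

m_melted ≈ 75.9 g

Heat available from the water dropping to 0 °C: 212·4.18·32 = 28357 J.
Warming the ice to 0 °C takes 226·2.09·6.34 = 2994.6 J, leaving 25362 J for melting.
Melting all 226 g of ice would need 226·334 = 75484 J.
25362 J < 75484 J, so only part of the ice melts and the system sits at 0 °C.
m_melt = 25362 / L_f = 75.94 g.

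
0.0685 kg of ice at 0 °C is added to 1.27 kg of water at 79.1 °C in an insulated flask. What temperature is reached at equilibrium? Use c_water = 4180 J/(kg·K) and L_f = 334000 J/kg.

T_f ≈ 71.0 °C

Taking heat into each body as positive, Σ m c ΔT = 0:
melt ice: 0.0685·334000 = 22879
  warm the meltwater: 286.33 T
  water: 5308.6(T − 79.1)
5594.9 T = 419910 − 22879 = 397031
T ≈ 70.96 °C. Since T > 0 °C, the all-ice-melts assumption holds.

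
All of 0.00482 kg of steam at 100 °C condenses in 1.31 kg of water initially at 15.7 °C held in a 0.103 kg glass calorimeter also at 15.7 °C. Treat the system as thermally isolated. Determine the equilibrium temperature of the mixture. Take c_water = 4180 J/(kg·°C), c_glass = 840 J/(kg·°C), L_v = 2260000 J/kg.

Let T be the final temperature. ΣQ_i = 0:
latent heat released on condensation: 0.00482·2260000 = 10893; condensate cools 100→T: 0.00482·4180·(T − 100) = 20.15(T − 100); water warms: 1.31·4180·(T − 15.7) = 5475.8(T − 15.7); glass cup: 0.103·840·(T − 15.7) = 86.52(T − 15.7)
5582.5 T = 10893 + 2014.8 + 87328 = 100236
T ≈ 17.96 °C, under the boiling point, so the assumption holds.

T_f ≈ 18.0 °C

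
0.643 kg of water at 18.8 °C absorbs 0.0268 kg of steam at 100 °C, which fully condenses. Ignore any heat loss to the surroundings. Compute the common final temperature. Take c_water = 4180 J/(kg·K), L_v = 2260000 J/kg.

T_f ≈ 43.7 °C

Energy balance with sensible and latent terms:
steam→water at 100 °C releases m L_v = 0.0268×2260000 = 60568
  condensed water 100 °C→T: 112.02(T − 100)
  water warms: 0.643×4180×(T − 18.8) = 2687.7(T − 18.8)
2799.8 T = 60568 + 11202 + 50530 = 122300
T ≈ 43.68 °C, under the boiling point, so the assumption holds.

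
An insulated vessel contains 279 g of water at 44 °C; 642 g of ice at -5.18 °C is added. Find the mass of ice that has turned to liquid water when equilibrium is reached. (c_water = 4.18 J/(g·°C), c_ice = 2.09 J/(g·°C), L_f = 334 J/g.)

m_melted ≈ 133 g

Cooling the water to 0 °C releases 279·4.18·44 = 51314 J.
Warming the ice to 0 °C takes 642·2.09·5.18 = 6950.4 J, leaving 44363 J for melting.
Melting all 642 g of ice would need 642·334 = 214428 J.
44363 J < 214428 J, so only part of the ice melts and the system sits at 0 °C.
m_melted·334 = 44363  ⇒  m_melted ≈ 132.8 g.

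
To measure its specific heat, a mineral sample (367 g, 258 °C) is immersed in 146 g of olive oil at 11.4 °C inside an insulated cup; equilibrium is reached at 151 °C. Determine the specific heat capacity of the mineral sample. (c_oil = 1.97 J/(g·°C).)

c ≈ 1.02 J/(g·°C)

Setting the total heat transfer to zero:
367·c·(151 − 258) + 146·1.97·(151 − 11.4) = 0
-39269 c = -40152
c = -40152/-39269 ≈ 1.022 J/(g·°C)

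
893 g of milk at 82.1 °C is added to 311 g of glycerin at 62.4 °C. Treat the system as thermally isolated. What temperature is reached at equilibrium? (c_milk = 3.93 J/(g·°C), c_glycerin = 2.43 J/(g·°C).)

Let T be the final temperature. ΣQ_i = 0:
893*3.93*(T − 82.1) + 311*2.43*(T − 62.4) = 0
4265.2 T = 335287
T = 335287 / 4265.2 = 78.6 °C

T_f ≈ 78.6 °C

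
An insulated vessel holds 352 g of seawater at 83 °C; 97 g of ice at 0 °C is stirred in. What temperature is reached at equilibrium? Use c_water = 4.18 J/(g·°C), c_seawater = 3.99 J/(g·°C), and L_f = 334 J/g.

T_f ≈ 46.5 °C

Conservation of energy gives ΣQ = 0:
fusion: m_ice L_f = 97×334 = 32398
  meltwater 0→T: 97×4.18×T = 405.46 T
  seawater: 1404.5(T − 83)
1809.9 T = 116572 − 32398 = 84174
T ≈ 46.51 °C (positive, so assuming full melt was valid).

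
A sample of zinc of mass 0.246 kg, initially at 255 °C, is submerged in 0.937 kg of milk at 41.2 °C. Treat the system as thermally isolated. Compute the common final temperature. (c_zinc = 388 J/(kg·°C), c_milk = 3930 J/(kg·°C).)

Heat gained plus heat lost sum to zero:
0.246*388*(T − 255) + 0.937*3930*(T − 41.2) = 0
95.45(T − 255) + 3682.4(T − 41.2) = 0
3777.9 T = 176055
T ≈ 46.60 °C

T_f ≈ 46.6 °C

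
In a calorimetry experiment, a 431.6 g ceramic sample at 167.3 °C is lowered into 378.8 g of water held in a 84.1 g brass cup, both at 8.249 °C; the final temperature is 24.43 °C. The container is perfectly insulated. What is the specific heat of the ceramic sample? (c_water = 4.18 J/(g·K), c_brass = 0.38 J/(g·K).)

Setting the total heat transfer to zero:
431.6·c·(24.43 − 167.3) + 378.8·4.18·(24.43 − 8.249) + 84.1·0.38·(24.43 − 8.249) = 0
-61663 c = -26138
c = -26138/-61663 ≈ 0.4239 J/(g·K)

c ≈ 0.424 J/(g·K)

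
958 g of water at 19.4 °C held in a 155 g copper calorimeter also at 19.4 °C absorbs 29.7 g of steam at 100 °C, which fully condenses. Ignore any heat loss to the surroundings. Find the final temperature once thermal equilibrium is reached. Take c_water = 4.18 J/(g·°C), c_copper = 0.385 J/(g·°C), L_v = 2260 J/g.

T_f ≈ 37.8 °C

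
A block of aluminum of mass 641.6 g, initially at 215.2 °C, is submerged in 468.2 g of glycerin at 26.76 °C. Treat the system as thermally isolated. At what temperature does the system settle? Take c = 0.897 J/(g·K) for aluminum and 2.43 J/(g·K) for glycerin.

Taking heat into each body as positive, Σ m c ΔT = 0:
641.6*0.897*(T − 215.2) + 468.2*2.43*(T − 26.76) = 0
1713.2 T = 154296
T = 154296/1713.2 ≈ 90.06 °C

T_f ≈ 90.1 °C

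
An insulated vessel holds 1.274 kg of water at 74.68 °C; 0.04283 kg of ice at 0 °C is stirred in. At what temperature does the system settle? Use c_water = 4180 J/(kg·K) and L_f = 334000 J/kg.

Heat gained plus heat lost sum to zero:
melt ice: 0.04283·334000 = 14305
  warm the meltwater: 179.03 T
  water: 5325.3(T − 74.68)
5504.3 T = 397695 − 14305 = 383390
T ≈ 69.65 °C — above 0 °C, consistent with complete melting.

T_f ≈ 69.7 °C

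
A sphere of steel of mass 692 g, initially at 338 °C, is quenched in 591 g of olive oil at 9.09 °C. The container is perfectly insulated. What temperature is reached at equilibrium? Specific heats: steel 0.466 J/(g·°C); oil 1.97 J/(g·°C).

T_f ≈ 80.4 °C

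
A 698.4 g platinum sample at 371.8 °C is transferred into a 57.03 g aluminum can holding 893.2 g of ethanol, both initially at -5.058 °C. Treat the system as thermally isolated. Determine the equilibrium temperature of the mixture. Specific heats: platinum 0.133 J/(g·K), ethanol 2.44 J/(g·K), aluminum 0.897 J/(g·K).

T_f ≈ 10.0 °C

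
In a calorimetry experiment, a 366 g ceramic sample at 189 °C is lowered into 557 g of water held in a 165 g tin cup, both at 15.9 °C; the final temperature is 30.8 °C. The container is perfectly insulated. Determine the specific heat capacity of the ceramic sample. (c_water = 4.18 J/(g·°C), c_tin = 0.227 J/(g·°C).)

c ≈ 0.609 J/(g·°C)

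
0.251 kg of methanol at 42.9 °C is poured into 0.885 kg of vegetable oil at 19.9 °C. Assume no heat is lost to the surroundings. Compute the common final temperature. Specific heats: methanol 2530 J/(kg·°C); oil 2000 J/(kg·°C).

T_f ≈ 26.0 °C

T_f is the heat-capacity-weighted average of the initial temperatures:
T_f = (635.03·42.9 + 1770·19.9) / (635.03 + 1770)
    = 62466 / 2405 ≈ 25.97 °C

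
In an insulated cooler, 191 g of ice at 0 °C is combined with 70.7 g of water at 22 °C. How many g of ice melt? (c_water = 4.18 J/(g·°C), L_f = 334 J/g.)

Water can give up m c ΔT = 70.7×4.18×22 = 6501.6 J before reaching 0 °C.
Melting all 191 g of ice would need 191×334 = 63794 J.
Since 6501.6 < 63794 J, not all the ice melts; equilibrium is at 0 °C.
m_melt = 6501.6 / L_f = 19.47 g.

m_melted ≈ 19.5 g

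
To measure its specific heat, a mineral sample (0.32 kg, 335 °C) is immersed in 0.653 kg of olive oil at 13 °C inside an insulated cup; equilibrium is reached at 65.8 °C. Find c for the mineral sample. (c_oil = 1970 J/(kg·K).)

c ≈ 788 J/(kg·K)

Conservation of energy gives ΣQ = 0:
0.32·c·(65.8 − 335) + 0.653·1970·(65.8 − 13) = 0
-86.14 c = -67922
c = -67922/-86.14 ≈ 788.5 J/(kg·K)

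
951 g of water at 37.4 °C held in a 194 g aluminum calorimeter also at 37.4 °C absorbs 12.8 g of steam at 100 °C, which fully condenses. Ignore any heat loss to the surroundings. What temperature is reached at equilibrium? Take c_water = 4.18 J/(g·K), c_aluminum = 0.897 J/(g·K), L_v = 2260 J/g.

Sum of m c ΔT and latent-heat terms is zero:
condense steam: −12.8×2260 = −28928
  condensate cools 100→T: 12.8×4.18×(T − 100) = 53.5(T − 100)
  water warms: 951×4.18×(T − 37.4) = 3975.2(T − 37.4)
  cup: 174.02(T − 37.4)
4202.7 T = 28928 + 5350.4 + 155180 = 189458
T ≈ 45.08 °C — below 100 °C, confirming all the steam condensed.

T_f ≈ 45.1 °C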